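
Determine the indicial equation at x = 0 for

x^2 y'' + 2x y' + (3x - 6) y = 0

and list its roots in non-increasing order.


Divide by x^2 to reach normal form y'' + P_1(x) y' + P_2(x) y = 0 with P_1(x) = 2/x and P_2(x) = 3/x - 6/x^2.
x = 0 is a singular point because the y'-coefficient 2/x has a pole at x = 0 and the y-coefficient 3/x - 6/x^2 has a pole at x = 0.
It is a regular singular point because x P_1(x) = p(x) = 2 and x^2 P_2(x) = q(x) = 3x - 6 are polynomials, hence analytic at x = 0.
p(0) = 2,  q(0) = -6.
Indicial equation: r(r-1) + p(0) r + q(0) = 0, i.e. r^2 + (p(0) - 1) r + q(0) = 0, i.e. r^2 + 1 r - 6 = 0.
Discriminant: (1)^2 - 4(-6) = 25, so r = (-1 ± 5)/2.
Solving: r_1 = 2, r_2 = -3.

indicial: r^2 + 1 r - 6 = 0; roots r_1 = 2, r_2 = -3


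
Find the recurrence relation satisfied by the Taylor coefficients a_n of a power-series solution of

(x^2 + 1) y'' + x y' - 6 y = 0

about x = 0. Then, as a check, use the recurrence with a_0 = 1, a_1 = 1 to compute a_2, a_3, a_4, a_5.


Substitute y = sum_n a_n x^n.
(1 + 1 x^2) y'' contributes (n+2)(n+1) a_{n+2} + n(n-1) a_n at x^n.
x y'(x) contributes n a_n at x^n.
-6 y(x) contributes -6 a_n at x^n.
Matching x^n: (n+2)(n+1) a_{n+2} + (n(n-1) + n - 6) a_n = 0.
Thus a_{n+2} = (-n(n-1) - n + 6) / ((n+1)(n+2)) * a_n.

Check with a_0 = 1, a_1 = 1 (apply the recurrence for n = 0, 1, 2, 3): a_0 = 1, a_1 = 1, a_2 = 3, a_3 = 5/6, a_4 = 1/2, a_5 = -1/8.

a_(n+2) = (-n(n-1) - n + 6) / ((n+1)(n+2)) * a_n; check: a_0 = 1, a_1 = 1, a_2 = 3, a_3 = 5/6, a_4 = 1/2, a_5 = -1/8


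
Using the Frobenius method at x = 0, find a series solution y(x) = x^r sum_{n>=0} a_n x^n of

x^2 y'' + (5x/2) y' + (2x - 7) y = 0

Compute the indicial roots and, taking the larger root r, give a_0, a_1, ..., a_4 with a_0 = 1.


Write in Frobenius form y'' + (p(x)/x) y' + (q(x)/x^2) y = 0:
  p(x) = 5/2,  q(x) = 2x - 7.
Indicial equation: r(r-1) + (5/2) r + (-7) = 0 -> roots r_1 = 2, r_2 = -7/2.
Take r = r_1 = 2. Let y(x) = x^r sum_{n>=0} a_n x^n with a_0 = 1.
Substitute y = x^r sum a_n x^n and match x^{r+n}. The recurrence is
  D(n) a_n + 2 a_{n-1} = 0,  where D(n) = (r+n)(r+n-1) + (5/2)(r+n) + (-7).
  a_n = -2 / D(n) * a_{n-1}.
Since the indicial polynomial factors as (r - r_1)(r - r_2), D(n) = (r_1 + n - r_1)(r_1 + n - r_2) = n(n + 11/2).
Evaluating step by step (a_0 = 1):
  n = 1: D(1) = 1(1 + 11/2) = 13/2; numerator = -2(1) = -2; a_1 = (-2)/(13/2) = -4/13
  n = 2: D(2) = 2(2 + 11/2) = 15; numerator = -2(-4/13) = 8/13; a_2 = (8/13)/(15) = 8/195
  n = 3: D(3) = 3(3 + 11/2) = 51/2; numerator = -2(8/195) = -16/195; a_3 = (-16/195)/(51/2) = -32/9945
  n = 4: D(4) = 4(4 + 11/2) = 38; numerator = -2(-32/9945) = 64/9945; a_4 = (64/9945)/(38) = 32/188955

r = 2; a_0 = 1; a_1 = -4/13; a_2 = 8/195; a_3 = -32/9945; a_4 = 32/188955


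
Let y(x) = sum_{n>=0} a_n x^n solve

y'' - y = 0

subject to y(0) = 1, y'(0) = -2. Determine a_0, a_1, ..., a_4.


Ansatz: y(x) = sum_{n>=0} a_n x^n, so y'(x) = sum_{n>=1} n a_n x^(n-1) and y''(x) = sum_{n>=2} n(n-1) a_n x^(n-2).
Substitute into P(x) y'' + Q(x) y' + R(x) y = 0 with P(x) = 1, Q(x) = 0, R(x) = -1, and match powers of x.
Initial conditions: a_0 = 1, a_1 = -2.
Setting the coefficient of each power of x to zero and solving order by order (substituting the coefficients already found):
  x^0: 2 a_2 - a_0 = 0  ->  2 a_2 = a_0 = 1  ->  a_2 = 1/2
  x^1: 6 a_3 - a_1 = 0  ->  6 a_3 = a_1 = -2  ->  a_3 = -1/3
  x^2: 12 a_4 - a_2 = 0  ->  12 a_4 = a_2 = 1/2  ->  a_4 = 1/24
Truncated series: y(x) = 1 - 2 x + (1/2) x^2 - (1/3) x^3 + (1/24) x^4 + O(x^5).

a_0 = 1; a_1 = -2; a_2 = 1/2; a_3 = -1/3; a_4 = 1/24


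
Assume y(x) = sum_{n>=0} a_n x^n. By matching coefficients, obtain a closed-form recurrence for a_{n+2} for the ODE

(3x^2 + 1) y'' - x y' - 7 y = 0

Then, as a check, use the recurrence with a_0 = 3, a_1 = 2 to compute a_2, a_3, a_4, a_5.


Substitute y = sum_n a_n x^n.
(1 + 3 x^2) y'' contributes (n+2)(n+1) a_{n+2} + 3 n(n-1) a_n at x^n.
-x y'(x) contributes -n a_n at x^n.
-7 y(x) contributes -7 a_n at x^n.
Matching x^n: (n+2)(n+1) a_{n+2} + (3 n(n-1) - n - 7) a_n = 0.
Thus a_{n+2} = (-3 n(n-1) + n + 7) / ((n+1)(n+2)) * a_n.

Check with a_0 = 3, a_1 = 2 (apply the recurrence for n = 0, 1, 2, 3): a_0 = 3, a_1 = 2, a_2 = 21/2, a_3 = 8/3, a_4 = 21/8, a_5 = -16/15.

a_(n+2) = (-3 n(n-1) + n + 7) / ((n+1)(n+2)) * a_n; check: a_0 = 3, a_1 = 2, a_2 = 21/2, a_3 = 8/3, a_4 = 21/8, a_5 = -16/15


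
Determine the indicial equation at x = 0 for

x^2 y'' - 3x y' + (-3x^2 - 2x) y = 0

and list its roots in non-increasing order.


Divide by x^2 to reach normal form y'' + P_1(x) y' + P_2(x) y = 0 with P_1(x) = -3/x and P_2(x) = -3 - 2/x.
x = 0 is a singular point because the y'-coefficient -3/x has a pole at x = 0 and the y-coefficient -3 - 2/x has a pole at x = 0.
It is a regular singular point because x P_1(x) = p(x) = -3 and x^2 P_2(x) = q(x) = -3x^2 - 2x are polynomials, hence analytic at x = 0.
p(0) = -3,  q(0) = 0.
Indicial equation: r(r-1) + p(0) r + q(0) = 0, i.e. r^2 + (p(0) - 1) r + q(0) = 0, i.e. r^2 - 4 r = 0.
Discriminant: (-4)^2 - 4(0) = 16, so r = (4 ± 4)/2.
Solving: r_1 = 4, r_2 = 0.

indicial: r^2 - 4 r = 0; roots r_1 = 4, r_2 = 0


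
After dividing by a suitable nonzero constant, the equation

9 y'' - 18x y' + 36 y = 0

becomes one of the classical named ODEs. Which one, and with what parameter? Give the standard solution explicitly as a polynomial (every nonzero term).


All three coefficients share the factor 9; dividing through by 9 gives  y'' - 2x y' + 4 y = 0.
This matches the Hermite equation y'' - 2x y' + 2n y = 0 with 2n = 4, so n = 2; the polynomial solution is H_2(x).
With y = sum_k a_k x^k, matching x^k gives (k+2)(k+1) a_{k+2} = 2(k - n) a_k = 2(k - 2) a_k. The right side vanishes at k = 2, so the series with the parity of 2 terminates at degree 2.
Standard normalization: leading coefficient of H_n is 2^n, so a_2 = 2^2 = 4. Work downward with a_k = (k+1)(k+2) a_{k+2} / (2(k - n)):
  a_0 = (1)(2)(4) / (2(0 - 2)) = 8/(-4) = -2
Hence H_2(x) = 4 x^2 - 2.

H_2(x); series = 4 x^2 - 2


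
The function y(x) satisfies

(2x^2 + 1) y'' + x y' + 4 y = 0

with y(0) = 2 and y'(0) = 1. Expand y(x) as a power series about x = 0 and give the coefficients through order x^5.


Ansatz: y(x) = sum_{n>=0} a_n x^n, so y'(x) = sum_{n>=1} n a_n x^(n-1) and y''(x) = sum_{n>=2} n(n-1) a_n x^(n-2).
Substitute into P(x) y'' + Q(x) y' + R(x) y = 0 with P(x) = 2x^2 + 1, Q(x) = x, R(x) = 4, and match powers of x.
Initial conditions: a_0 = 2, a_1 = 1.
Setting the coefficient of each power of x to zero and solving order by order (substituting the coefficients already found):
  x^0: 2 a_2 + 4 a_0 = 0  ->  2 a_2 = -4 a_0 = -8  ->  a_2 = -4
  x^1: 6 a_3 + 5 a_1 = 0  ->  6 a_3 = -5 a_1 = -5  ->  a_3 = -5/6
  x^2: 12 a_4 + 10 a_2 = 0  ->  12 a_4 = -10 a_2 = 40  ->  a_4 = 10/3
  x^3: 20 a_5 + 19 a_3 = 0  ->  20 a_5 = -19 a_3 = 95/6  ->  a_5 = 19/24
Truncated series: y(x) = 2 + x - 4 x^2 - (5/6) x^3 + (10/3) x^4 + (19/24) x^5 + O(x^6).

a_0 = 2; a_1 = 1; a_2 = -4; a_3 = -5/6; a_4 = 10/3; a_5 = 19/24


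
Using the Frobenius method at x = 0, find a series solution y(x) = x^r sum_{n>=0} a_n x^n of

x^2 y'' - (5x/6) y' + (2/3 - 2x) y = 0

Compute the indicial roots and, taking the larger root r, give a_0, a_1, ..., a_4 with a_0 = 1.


Write in Frobenius form y'' + (p(x)/x) y' + (q(x)/x^2) y = 0:
  p(x) = -5/6,  q(x) = 2/3 - 2x.
Indicial equation: r(r-1) + (-5/6) r + (2/3) = 0 -> roots r_1 = 4/3, r_2 = 1/2.
Take r = r_1 = 4/3. Let y(x) = x^r sum_{n>=0} a_n x^n with a_0 = 1.
Substitute y = x^r sum a_n x^n and match x^{r+n}. The recurrence is
  D(n) a_n - 2 a_{n-1} = 0,  where D(n) = (r+n)(r+n-1) + (-5/6)(r+n) + (2/3).
  a_n = 2 / D(n) * a_{n-1}.
Since the indicial polynomial factors as (r - r_1)(r - r_2), D(n) = (r_1 + n - r_1)(r_1 + n - r_2) = n(n + 5/6).
Evaluating step by step (a_0 = 1):
  n = 1: D(1) = 1(1 + 5/6) = 11/6; numerator = 2(1) = 2; a_1 = (2)/(11/6) = 12/11
  n = 2: D(2) = 2(2 + 5/6) = 17/3; numerator = 2(12/11) = 24/11; a_2 = (24/11)/(17/3) = 72/187
  n = 3: D(3) = 3(3 + 5/6) = 23/2; numerator = 2(72/187) = 144/187; a_3 = (144/187)/(23/2) = 288/4301
  n = 4: D(4) = 4(4 + 5/6) = 58/3; numerator = 2(288/4301) = 576/4301; a_4 = (576/4301)/(58/3) = 864/124729

r = 4/3; a_0 = 1; a_1 = 12/11; a_2 = 72/187; a_3 = 288/4301; a_4 = 864/124729


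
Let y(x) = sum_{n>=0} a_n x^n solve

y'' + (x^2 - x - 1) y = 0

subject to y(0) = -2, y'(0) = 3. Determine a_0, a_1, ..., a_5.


Ansatz: y(x) = sum_{n>=0} a_n x^n, so y'(x) = sum_{n>=1} n a_n x^(n-1) and y''(x) = sum_{n>=2} n(n-1) a_n x^(n-2).
Substitute into P(x) y'' + Q(x) y' + R(x) y = 0 with P(x) = 1, Q(x) = 0, R(x) = x^2 - x - 1, and match powers of x.
Initial conditions: a_0 = -2, a_1 = 3.
Setting the coefficient of each power of x to zero and solving order by order (substituting the coefficients already found):
  x^0: 2 a_2 - a_0 = 0  ->  2 a_2 = a_0 = -2  ->  a_2 = -1
  x^1: 6 a_3 - a_1 - a_0 = 0  ->  6 a_3 = a_1 + a_0 = 1  ->  a_3 = 1/6
  x^2: 12 a_4 - a_2 - a_1 + a_0 = 0  ->  12 a_4 = a_2 + a_1 - a_0 = 4  ->  a_4 = 1/3
  x^3: 20 a_5 - a_3 - a_2 + a_1 = 0  ->  20 a_5 = a_3 + a_2 - a_1 = -23/6  ->  a_5 = -23/120
Truncated series: y(x) = -2 + 3 x - x^2 + (1/6) x^3 + (1/3) x^4 - (23/120) x^5 + O(x^6).

a_0 = -2; a_1 = 3; a_2 = -1; a_3 = 1/6; a_4 = 1/3; a_5 = -23/120


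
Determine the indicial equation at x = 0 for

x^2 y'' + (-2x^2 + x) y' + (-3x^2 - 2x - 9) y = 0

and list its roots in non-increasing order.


Divide by x^2 to reach normal form y'' + P_1(x) y' + P_2(x) y = 0 with P_1(x) = -2 + 1/x and P_2(x) = -3 - 2/x - 9/x^2.
x = 0 is a singular point because the y'-coefficient -2 + 1/x has a pole at x = 0 and the y-coefficient -3 - 2/x - 9/x^2 has a pole at x = 0.
It is a regular singular point because x P_1(x) = p(x) = 1 - 2x and x^2 P_2(x) = q(x) = -3x^2 - 2x - 9 are polynomials, hence analytic at x = 0.
p(0) = 1,  q(0) = -9.
Indicial equation: r(r-1) + p(0) r + q(0) = 0, i.e. r^2 + (p(0) - 1) r + q(0) = 0, i.e. r^2 - 9 = 0.
Discriminant: (0)^2 - 4(-9) = 36, so r = (0 ± 6)/2.
Solving: r_1 = 3, r_2 = -3.

indicial: r^2 - 9 = 0; roots r_1 = 3, r_2 = -3


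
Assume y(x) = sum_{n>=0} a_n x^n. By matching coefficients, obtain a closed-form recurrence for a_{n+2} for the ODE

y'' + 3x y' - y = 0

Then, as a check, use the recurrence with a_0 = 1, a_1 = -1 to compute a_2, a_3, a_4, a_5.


Substitute y = sum_n a_n x^n.
y''(x) has coefficient (n+2)(n+1) a_{n+2} at x^n;
3 x y'(x) has coefficient 3 n a_n at x^n (shift);
-y(x) has coefficient -1 a_n at x^n.
Matching x^n: (n+2)(n+1) a_{n+2} + (3n - 1) a_n = 0.
Thus a_{n+2} = (-3n + 1) / ((n+1)(n+2)) * a_n.

Check with a_0 = 1, a_1 = -1 (apply the recurrence for n = 0, 1, 2, 3): a_0 = 1, a_1 = -1, a_2 = 1/2, a_3 = 1/3, a_4 = -5/24, a_5 = -2/15.

a_(n+2) = (-3n + 1) / ((n+1)(n+2)) * a_n; check: a_0 = 1, a_1 = -1, a_2 = 1/2, a_3 = 1/3, a_4 = -5/24, a_5 = -2/15


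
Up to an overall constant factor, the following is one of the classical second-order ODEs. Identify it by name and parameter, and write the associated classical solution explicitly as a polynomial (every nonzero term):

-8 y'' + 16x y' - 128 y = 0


All three coefficients share the factor -8; dividing through by -8 gives  y'' - 2x y' + 16 y = 0.
This matches the Hermite equation y'' - 2x y' + 2n y = 0 with 2n = 16, so n = 8; the polynomial solution is H_8(x).
With y = sum_k a_k x^k, matching x^k gives (k+2)(k+1) a_{k+2} = 2(k - n) a_k = 2(k - 8) a_k. The right side vanishes at k = 8, so the series with the parity of 8 terminates at degree 8.
Standard normalization: leading coefficient of H_n is 2^n, so a_8 = 2^8 = 256. Work downward with a_k = (k+1)(k+2) a_{k+2} / (2(k - n)):
  a_6 = (7)(8)(256) / (2(6 - 8)) = 14336/(-4) = -3584
  a_4 = (5)(6)(-3584) / (2(4 - 8)) = -107520/(-8) = 13440
  a_2 = (3)(4)(13440) / (2(2 - 8)) = 161280/(-12) = -13440
  a_0 = (1)(2)(-13440) / (2(0 - 8)) = -26880/(-16) = 1680
Hence H_8(x) = 256 x^8 - 3584 x^6 + 13440 x^4 - 13440 x^2 + 1680.

H_8(x); series = 256 x^8 - 3584 x^6 + 13440 x^4 - 13440 x^2 + 1680


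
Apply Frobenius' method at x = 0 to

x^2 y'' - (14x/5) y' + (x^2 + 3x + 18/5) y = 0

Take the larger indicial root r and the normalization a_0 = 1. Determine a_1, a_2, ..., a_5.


Write in Frobenius form y'' + (p(x)/x) y' + (q(x)/x^2) y = 0:
  p(x) = -14/5,  q(x) = x^2 + 3x + 18/5.
Indicial equation: r(r-1) + (-14/5) r + (18/5) = 0 -> roots r_1 = 2, r_2 = 9/5.
Take r = r_1 = 2. Let y(x) = x^r sum_{n>=0} a_n x^n with a_0 = 1.
Substitute y = x^r sum a_n x^n and match x^{r+n}. The recurrence is
  D(n) a_n + 3 a_{n-1} + 1 a_{n-2} = 0,  where D(n) = (r+n)(r+n-1) + (-14/5)(r+n) + (18/5).
  a_n = [-3 a_{n-1} - 1 a_{n-2}] / D(n).
Since the indicial polynomial factors as (r - r_1)(r - r_2), D(n) = (r_1 + n - r_1)(r_1 + n - r_2) = n(n + 1/5).
Evaluating step by step (a_0 = 1):
  n = 1: D(1) = 1(1 + 1/5) = 6/5; numerator = -3(1) = -3; a_1 = (-3)/(6/5) = -5/2
  n = 2: D(2) = 2(2 + 1/5) = 22/5; numerator = -3(-5/2) - 1(1) = 13/2; a_2 = (13/2)/(22/5) = 65/44
  n = 3: D(3) = 3(3 + 1/5) = 48/5; numerator = -3(65/44) - 1(-5/2) = -85/44; a_3 = (-85/44)/(48/5) = -425/2112
  n = 4: D(4) = 4(4 + 1/5) = 84/5; numerator = -3(-425/2112) - 1(65/44) = -615/704; a_4 = (-615/704)/(84/5) = -1025/19712
  n = 5: D(5) = 5(5 + 1/5) = 26; numerator = -3(-1025/19712) - 1(-425/2112) = 21125/59136; a_5 = (21125/59136)/(26) = 1625/118272

r = 2; a_0 = 1; a_1 = -5/2; a_2 = 65/44; a_3 = -425/2112; a_4 = -1025/19712; a_5 = 1625/118272


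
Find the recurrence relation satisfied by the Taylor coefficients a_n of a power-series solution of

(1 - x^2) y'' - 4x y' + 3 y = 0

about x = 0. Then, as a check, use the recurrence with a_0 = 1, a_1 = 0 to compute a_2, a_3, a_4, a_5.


Substitute y = sum_n a_n x^n.
(1 - 1 x^2) y'' contributes (n+2)(n+1) a_{n+2} - n(n-1) a_n at x^n.
-4 x y'(x) contributes -4 n a_n at x^n.
3 y(x) contributes 3 a_n at x^n.
Matching x^n: (n+2)(n+1) a_{n+2} + (-n(n-1) - 4 n + 3) a_n = 0.
Thus a_{n+2} = (n(n-1) + 4 n - 3) / ((n+1)(n+2)) * a_n.

Check with a_0 = 1, a_1 = 0 (apply the recurrence for n = 0, 1, 2, 3): a_0 = 1, a_1 = 0, a_2 = -3/2, a_3 = 0, a_4 = -7/8, a_5 = 0.

a_(n+2) = (n(n-1) + 4 n - 3) / ((n+1)(n+2)) * a_n; check: a_0 = 1, a_1 = 0, a_2 = -3/2, a_3 = 0, a_4 = -7/8, a_5 = 0


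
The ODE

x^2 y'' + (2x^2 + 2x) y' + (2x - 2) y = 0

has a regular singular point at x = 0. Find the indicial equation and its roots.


Divide by x^2 to reach normal form y'' + P_1(x) y' + P_2(x) y = 0 with P_1(x) = 2 + 2/x and P_2(x) = 2/x - 2/x^2.
x = 0 is a singular point because the y'-coefficient 2 + 2/x has a pole at x = 0 and the y-coefficient 2/x - 2/x^2 has a pole at x = 0.
It is a regular singular point because x P_1(x) = p(x) = 2x + 2 and x^2 P_2(x) = q(x) = 2x - 2 are polynomials, hence analytic at x = 0.
p(0) = 2,  q(0) = -2.
Indicial equation: r(r-1) + p(0) r + q(0) = 0, i.e. r^2 + (p(0) - 1) r + q(0) = 0, i.e. r^2 + 1 r - 2 = 0.
Discriminant: (1)^2 - 4(-2) = 9, so r = (-1 ± 3)/2.
Solving: r_1 = 1, r_2 = -2.

indicial: r^2 + 1 r - 2 = 0; roots r_1 = 1, r_2 = -2


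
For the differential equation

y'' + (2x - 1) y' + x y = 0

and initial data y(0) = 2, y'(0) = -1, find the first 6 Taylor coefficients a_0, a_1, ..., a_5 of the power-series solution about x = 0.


Ansatz: y(x) = sum_{n>=0} a_n x^n, so y'(x) = sum_{n>=1} n a_n x^(n-1) and y''(x) = sum_{n>=2} n(n-1) a_n x^(n-2).
Substitute into P(x) y'' + Q(x) y' + R(x) y = 0 with P(x) = 1, Q(x) = 2x - 1, R(x) = x, and match powers of x.
Initial conditions: a_0 = 2, a_1 = -1.
Setting the coefficient of each power of x to zero and solving order by order (substituting the coefficients already found):
  x^0: 2 a_2 - a_1 = 0  ->  2 a_2 = a_1 = -1  ->  a_2 = -1/2
  x^1: 6 a_3 - 2 a_2 + 2 a_1 + a_0 = 0  ->  6 a_3 = 2 a_2 - 2 a_1 - a_0 = -1  ->  a_3 = -1/6
  x^2: 12 a_4 - 3 a_3 + 4 a_2 + a_1 = 0  ->  12 a_4 = 3 a_3 - 4 a_2 - a_1 = 5/2  ->  a_4 = 5/24
  x^3: 20 a_5 - 4 a_4 + 6 a_3 + a_2 = 0  ->  20 a_5 = 4 a_4 - 6 a_3 - a_2 = 7/3  ->  a_5 = 7/60
Truncated series: y(x) = 2 - x - (1/2) x^2 - (1/6) x^3 + (5/24) x^4 + (7/60) x^5 + O(x^6).

a_0 = 2; a_1 = -1; a_2 = -1/2; a_3 = -1/6; a_4 = 5/24; a_5 = 7/60


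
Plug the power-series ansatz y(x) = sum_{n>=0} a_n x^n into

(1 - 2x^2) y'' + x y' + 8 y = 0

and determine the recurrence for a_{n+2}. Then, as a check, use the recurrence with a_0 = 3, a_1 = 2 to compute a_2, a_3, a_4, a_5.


Substitute y = sum_n a_n x^n.
(1 - 2 x^2) y'' contributes (n+2)(n+1) a_{n+2} - 2 n(n-1) a_n at x^n.
x y'(x) contributes n a_n at x^n.
8 y(x) contributes 8 a_n at x^n.
Matching x^n: (n+2)(n+1) a_{n+2} + (-2 n(n-1) + n + 8) a_n = 0.
Thus a_{n+2} = (2 n(n-1) - n - 8) / ((n+1)(n+2)) * a_n.

Check with a_0 = 3, a_1 = 2 (apply the recurrence for n = 0, 1, 2, 3): a_0 = 3, a_1 = 2, a_2 = -12, a_3 = -3, a_4 = 6, a_5 = -3/20.

a_(n+2) = (2 n(n-1) - n - 8) / ((n+1)(n+2)) * a_n; check: a_0 = 3, a_1 = 2, a_2 = -12, a_3 = -3, a_4 = 6, a_5 = -3/20


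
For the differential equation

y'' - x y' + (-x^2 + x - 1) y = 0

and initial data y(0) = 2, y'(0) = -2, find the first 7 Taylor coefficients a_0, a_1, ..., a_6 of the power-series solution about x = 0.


Ansatz: y(x) = sum_{n>=0} a_n x^n, so y'(x) = sum_{n>=1} n a_n x^(n-1) and y''(x) = sum_{n>=2} n(n-1) a_n x^(n-2).
Substitute into P(x) y'' + Q(x) y' + R(x) y = 0 with P(x) = 1, Q(x) = -x, R(x) = -x^2 + x - 1, and match powers of x.
Initial conditions: a_0 = 2, a_1 = -2.
Setting the coefficient of each power of x to zero and solving order by order (substituting the coefficients already found):
  x^0: 2 a_2 - a_0 = 0  ->  2 a_2 = a_0 = 2  ->  a_2 = 1
  x^1: 6 a_3 - 2 a_1 + a_0 = 0  ->  6 a_3 = 2 a_1 - a_0 = -6  ->  a_3 = -1
  x^2: 12 a_4 - 3 a_2 + a_1 - a_0 = 0  ->  12 a_4 = 3 a_2 - a_1 + a_0 = 7  ->  a_4 = 7/12
  x^3: 20 a_5 - 4 a_3 + a_2 - a_1 = 0  ->  20 a_5 = 4 a_3 - a_2 + a_1 = -7  ->  a_5 = -7/20
  x^4: 30 a_6 - 5 a_4 + a_3 - a_2 = 0  ->  30 a_6 = 5 a_4 - a_3 + a_2 = 59/12  ->  a_6 = 59/360
Truncated series: y(x) = 2 - 2 x + x^2 - x^3 + (7/12) x^4 - (7/20) x^5 + (59/360) x^6 + O(x^7).

a_0 = 2; a_1 = -2; a_2 = 1; a_3 = -1; a_4 = 7/12; a_5 = -7/20; a_6 = 59/360


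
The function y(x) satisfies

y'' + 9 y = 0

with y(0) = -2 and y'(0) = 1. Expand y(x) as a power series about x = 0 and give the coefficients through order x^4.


Ansatz: y(x) = sum_{n>=0} a_n x^n, so y'(x) = sum_{n>=1} n a_n x^(n-1) and y''(x) = sum_{n>=2} n(n-1) a_n x^(n-2).
Substitute into P(x) y'' + Q(x) y' + R(x) y = 0 with P(x) = 1, Q(x) = 0, R(x) = 9, and match powers of x.
Initial conditions: a_0 = -2, a_1 = 1.
Setting the coefficient of each power of x to zero and solving order by order (substituting the coefficients already found):
  x^0: 2 a_2 + 9 a_0 = 0  ->  2 a_2 = -9 a_0 = 18  ->  a_2 = 9
  x^1: 6 a_3 + 9 a_1 = 0  ->  6 a_3 = -9 a_1 = -9  ->  a_3 = -3/2
  x^2: 12 a_4 + 9 a_2 = 0  ->  12 a_4 = -9 a_2 = -81  ->  a_4 = -27/4
Truncated series: y(x) = -2 + x + 9 x^2 - (3/2) x^3 - (27/4) x^4 + O(x^5).

a_0 = -2; a_1 = 1; a_2 = 9; a_3 = -3/2; a_4 = -27/4


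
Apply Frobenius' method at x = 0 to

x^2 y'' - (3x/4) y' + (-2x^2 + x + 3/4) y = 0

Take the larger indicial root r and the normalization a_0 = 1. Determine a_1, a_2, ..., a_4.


Write in Frobenius form y'' + (p(x)/x) y' + (q(x)/x^2) y = 0:
  p(x) = -3/4,  q(x) = -2x^2 + x + 3/4.
Indicial equation: r(r-1) + (-3/4) r + (3/4) = 0 -> roots r_1 = 1, r_2 = 3/4.
Take r = r_1 = 1. Let y(x) = x^r sum_{n>=0} a_n x^n with a_0 = 1.
Substitute y = x^r sum a_n x^n and match x^{r+n}. The recurrence is
  D(n) a_n + 1 a_{n-1} - 2 a_{n-2} = 0,  where D(n) = (r+n)(r+n-1) + (-3/4)(r+n) + (3/4).
  a_n = [-1 a_{n-1} + 2 a_{n-2}] / D(n).
Since the indicial polynomial factors as (r - r_1)(r - r_2), D(n) = (r_1 + n - r_1)(r_1 + n - r_2) = n(n + 1/4).
Evaluating step by step (a_0 = 1):
  n = 1: D(1) = 1(1 + 1/4) = 5/4; numerator = -1(1) = -1; a_1 = (-1)/(5/4) = -4/5
  n = 2: D(2) = 2(2 + 1/4) = 9/2; numerator = -1(-4/5) + 2(1) = 14/5; a_2 = (14/5)/(9/2) = 28/45
  n = 3: D(3) = 3(3 + 1/4) = 39/4; numerator = -1(28/45) + 2(-4/5) = -20/9; a_3 = (-20/9)/(39/4) = -80/351
  n = 4: D(4) = 4(4 + 1/4) = 17; numerator = -1(-80/351) + 2(28/45) = 2584/1755; a_4 = (2584/1755)/(17) = 152/1755

r = 1; a_0 = 1; a_1 = -4/5; a_2 = 28/45; a_3 = -80/351; a_4 = 152/1755


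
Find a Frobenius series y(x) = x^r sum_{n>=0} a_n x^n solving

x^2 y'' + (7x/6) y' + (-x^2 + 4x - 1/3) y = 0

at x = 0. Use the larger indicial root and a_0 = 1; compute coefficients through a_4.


Write in Frobenius form y'' + (p(x)/x) y' + (q(x)/x^2) y = 0:
  p(x) = 7/6,  q(x) = -x^2 + 4x - 1/3.
Indicial equation: r(r-1) + (7/6) r + (-1/3) = 0 -> roots r_1 = 1/2, r_2 = -2/3.
Take r = r_1 = 1/2. Let y(x) = x^r sum_{n>=0} a_n x^n with a_0 = 1.
Substitute y = x^r sum a_n x^n and match x^{r+n}. The recurrence is
  D(n) a_n + 4 a_{n-1} - 1 a_{n-2} = 0,  where D(n) = (r+n)(r+n-1) + (7/6)(r+n) + (-1/3).
  a_n = [-4 a_{n-1} + 1 a_{n-2}] / D(n).
Since the indicial polynomial factors as (r - r_1)(r - r_2), D(n) = (r_1 + n - r_1)(r_1 + n - r_2) = n(n + 7/6).
Evaluating step by step (a_0 = 1):
  n = 1: D(1) = 1(1 + 7/6) = 13/6; numerator = -4(1) = -4; a_1 = (-4)/(13/6) = -24/13
  n = 2: D(2) = 2(2 + 7/6) = 19/3; numerator = -4(-24/13) + 1(1) = 109/13; a_2 = (109/13)/(19/3) = 327/247
  n = 3: D(3) = 3(3 + 7/6) = 25/2; numerator = -4(327/247) + 1(-24/13) = -1764/247; a_3 = (-1764/247)/(25/2) = -3528/6175
  n = 4: D(4) = 4(4 + 7/6) = 62/3; numerator = -4(-3528/6175) + 1(327/247) = 1173/325; a_4 = (1173/325)/(62/3) = 3519/20150

r = 1/2; a_0 = 1; a_1 = -24/13; a_2 = 327/247; a_3 = -3528/6175; a_4 = 3519/20150


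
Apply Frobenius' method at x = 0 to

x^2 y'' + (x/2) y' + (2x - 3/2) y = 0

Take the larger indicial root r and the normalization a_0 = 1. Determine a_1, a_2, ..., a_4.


Write in Frobenius form y'' + (p(x)/x) y' + (q(x)/x^2) y = 0:
  p(x) = 1/2,  q(x) = 2x - 3/2.
Indicial equation: r(r-1) + (1/2) r + (-3/2) = 0 -> roots r_1 = 3/2, r_2 = -1.
Take r = r_1 = 3/2. Let y(x) = x^r sum_{n>=0} a_n x^n with a_0 = 1.
Substitute y = x^r sum a_n x^n and match x^{r+n}. The recurrence is
  D(n) a_n + 2 a_{n-1} = 0,  where D(n) = (r+n)(r+n-1) + (1/2)(r+n) + (-3/2).
  a_n = -2 / D(n) * a_{n-1}.
Since the indicial polynomial factors as (r - r_1)(r - r_2), D(n) = (r_1 + n - r_1)(r_1 + n - r_2) = n(n + 5/2).
Evaluating step by step (a_0 = 1):
  n = 1: D(1) = 1(1 + 5/2) = 7/2; numerator = -2(1) = -2; a_1 = (-2)/(7/2) = -4/7
  n = 2: D(2) = 2(2 + 5/2) = 9; numerator = -2(-4/7) = 8/7; a_2 = (8/7)/(9) = 8/63
  n = 3: D(3) = 3(3 + 5/2) = 33/2; numerator = -2(8/63) = -16/63; a_3 = (-16/63)/(33/2) = -32/2079
  n = 4: D(4) = 4(4 + 5/2) = 26; numerator = -2(-32/2079) = 64/2079; a_4 = (64/2079)/(26) = 32/27027

r = 3/2; a_0 = 1; a_1 = -4/7; a_2 = 8/63; a_3 = -32/2079; a_4 = 32/27027


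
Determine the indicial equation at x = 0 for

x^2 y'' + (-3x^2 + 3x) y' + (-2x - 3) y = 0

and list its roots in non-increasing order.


Divide by x^2 to reach normal form y'' + P_1(x) y' + P_2(x) y = 0 with P_1(x) = -3 + 3/x and P_2(x) = -2/x - 3/x^2.
x = 0 is a singular point because the y'-coefficient -3 + 3/x has a pole at x = 0 and the y-coefficient -2/x - 3/x^2 has a pole at x = 0.
It is a regular singular point because x P_1(x) = p(x) = 3 - 3x and x^2 P_2(x) = q(x) = -2x - 3 are polynomials, hence analytic at x = 0.
p(0) = 3,  q(0) = -3.
Indicial equation: r(r-1) + p(0) r + q(0) = 0, i.e. r^2 + (p(0) - 1) r + q(0) = 0, i.e. r^2 + 2 r - 3 = 0.
Discriminant: (2)^2 - 4(-3) = 16, so r = (-2 ± 4)/2.
Solving: r_1 = 1, r_2 = -3.

indicial: r^2 + 2 r - 3 = 0; roots r_1 = 1, r_2 = -3


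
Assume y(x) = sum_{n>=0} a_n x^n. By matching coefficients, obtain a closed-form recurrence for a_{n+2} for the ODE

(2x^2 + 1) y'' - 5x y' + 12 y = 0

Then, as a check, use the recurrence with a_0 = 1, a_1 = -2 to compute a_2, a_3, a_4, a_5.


Substitute y = sum_n a_n x^n.
(1 + 2 x^2) y'' contributes (n+2)(n+1) a_{n+2} + 2 n(n-1) a_n at x^n.
-5 x y'(x) contributes -5 n a_n at x^n.
12 y(x) contributes 12 a_n at x^n.
Matching x^n: (n+2)(n+1) a_{n+2} + (2 n(n-1) - 5 n + 12) a_n = 0.
Thus a_{n+2} = (-2 n(n-1) + 5 n - 12) / ((n+1)(n+2)) * a_n.

Check with a_0 = 1, a_1 = -2 (apply the recurrence for n = 0, 1, 2, 3): a_0 = 1, a_1 = -2, a_2 = -6, a_3 = 7/3, a_4 = 3, a_5 = -21/20.

a_(n+2) = (-2 n(n-1) + 5 n - 12) / ((n+1)(n+2)) * a_n; check: a_0 = 1, a_1 = -2, a_2 = -6, a_3 = 7/3, a_4 = 3, a_5 = -21/20


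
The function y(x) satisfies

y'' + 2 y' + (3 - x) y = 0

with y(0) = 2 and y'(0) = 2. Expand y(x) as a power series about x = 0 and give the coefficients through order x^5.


Ansatz: y(x) = sum_{n>=0} a_n x^n, so y'(x) = sum_{n>=1} n a_n x^(n-1) and y''(x) = sum_{n>=2} n(n-1) a_n x^(n-2).
Substitute into P(x) y'' + Q(x) y' + R(x) y = 0 with P(x) = 1, Q(x) = 2, R(x) = 3 - x, and match powers of x.
Initial conditions: a_0 = 2, a_1 = 2.
Setting the coefficient of each power of x to zero and solving order by order (substituting the coefficients already found):
  x^0: 2 a_2 + 2 a_1 + 3 a_0 = 0  ->  2 a_2 = -2 a_1 - 3 a_0 = -10  ->  a_2 = -5
  x^1: 6 a_3 + 4 a_2 + 3 a_1 - a_0 = 0  ->  6 a_3 = -4 a_2 - 3 a_1 + a_0 = 16  ->  a_3 = 8/3
  x^2: 12 a_4 + 6 a_3 + 3 a_2 - a_1 = 0  ->  12 a_4 = -6 a_3 - 3 a_2 + a_1 = 1  ->  a_4 = 1/12
  x^3: 20 a_5 + 8 a_4 + 3 a_3 - a_2 = 0  ->  20 a_5 = -8 a_4 - 3 a_3 + a_2 = -41/3  ->  a_5 = -41/60
Truncated series: y(x) = 2 + 2 x - 5 x^2 + (8/3) x^3 + (1/12) x^4 - (41/60) x^5 + O(x^6).

a_0 = 2; a_1 = 2; a_2 = -5; a_3 = 8/3; a_4 = 1/12; a_5 = -41/60


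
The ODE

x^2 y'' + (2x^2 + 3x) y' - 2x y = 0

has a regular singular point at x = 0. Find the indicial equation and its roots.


Divide by x^2 to reach normal form y'' + P_1(x) y' + P_2(x) y = 0 with P_1(x) = 2 + 3/x and P_2(x) = -2/x.
x = 0 is a singular point because the y'-coefficient 2 + 3/x has a pole at x = 0 and the y-coefficient -2/x has a pole at x = 0.
It is a regular singular point because x P_1(x) = p(x) = 2x + 3 and x^2 P_2(x) = q(x) = -2x are polynomials, hence analytic at x = 0.
p(0) = 3,  q(0) = 0.
Indicial equation: r(r-1) + p(0) r + q(0) = 0, i.e. r^2 + (p(0) - 1) r + q(0) = 0, i.e. r^2 + 2 r = 0.
Discriminant: (2)^2 - 4(0) = 4, so r = (-2 ± 2)/2.
Solving: r_1 = 0, r_2 = -2.

indicial: r^2 + 2 r = 0; roots r_1 = 0, r_2 = -2


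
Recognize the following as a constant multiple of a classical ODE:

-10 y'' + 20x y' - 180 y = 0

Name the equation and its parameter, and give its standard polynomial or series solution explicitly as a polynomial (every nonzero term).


All three coefficients share the factor -10; dividing through by -10 gives  y'' - 2x y' + 18 y = 0.
This matches the Hermite equation y'' - 2x y' + 2n y = 0 with 2n = 18, so n = 9; the polynomial solution is H_9(x).
With y = sum_k a_k x^k, matching x^k gives (k+2)(k+1) a_{k+2} = 2(k - n) a_k = 2(k - 9) a_k. The right side vanishes at k = 9, so the series with the parity of 9 terminates at degree 9.
Standard normalization: leading coefficient of H_n is 2^n, so a_9 = 2^9 = 512. Work downward with a_k = (k+1)(k+2) a_{k+2} / (2(k - n)):
  a_7 = (8)(9)(512) / (2(7 - 9)) = 36864/(-4) = -9216
  a_5 = (6)(7)(-9216) / (2(5 - 9)) = -387072/(-8) = 48384
  a_3 = (4)(5)(48384) / (2(3 - 9)) = 967680/(-12) = -80640
  a_1 = (2)(3)(-80640) / (2(1 - 9)) = -483840/(-16) = 30240
Hence H_9(x) = 512 x^9 - 9216 x^7 + 48384 x^5 - 80640 x^3 + 30240 x.

H_9(x); series = 512 x^9 - 9216 x^7 + 48384 x^5 - 80640 x^3 + 30240 x


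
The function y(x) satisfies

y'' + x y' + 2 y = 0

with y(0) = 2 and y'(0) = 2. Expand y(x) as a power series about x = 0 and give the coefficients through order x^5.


Ansatz: y(x) = sum_{n>=0} a_n x^n, so y'(x) = sum_{n>=1} n a_n x^(n-1) and y''(x) = sum_{n>=2} n(n-1) a_n x^(n-2).
Substitute into P(x) y'' + Q(x) y' + R(x) y = 0 with P(x) = 1, Q(x) = x, R(x) = 2, and match powers of x.
Initial conditions: a_0 = 2, a_1 = 2.
Setting the coefficient of each power of x to zero and solving order by order (substituting the coefficients already found):
  x^0: 2 a_2 + 2 a_0 = 0  ->  2 a_2 = -2 a_0 = -4  ->  a_2 = -2
  x^1: 6 a_3 + 3 a_1 = 0  ->  6 a_3 = -3 a_1 = -6  ->  a_3 = -1
  x^2: 12 a_4 + 4 a_2 = 0  ->  12 a_4 = -4 a_2 = 8  ->  a_4 = 2/3
  x^3: 20 a_5 + 5 a_3 = 0  ->  20 a_5 = -5 a_3 = 5  ->  a_5 = 1/4
Truncated series: y(x) = 2 + 2 x - 2 x^2 - x^3 + (2/3) x^4 + (1/4) x^5 + O(x^6).

a_0 = 2; a_1 = 2; a_2 = -2; a_3 = -1; a_4 = 2/3; a_5 = 1/4


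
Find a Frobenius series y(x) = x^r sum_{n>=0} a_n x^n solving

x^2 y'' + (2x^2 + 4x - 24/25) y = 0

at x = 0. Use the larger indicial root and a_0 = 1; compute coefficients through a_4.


Write in Frobenius form y'' + (p(x)/x) y' + (q(x)/x^2) y = 0:
  p(x) = 0,  q(x) = 2x^2 + 4x - 24/25.
Indicial equation: r(r-1) + (0) r + (-24/25) = 0 -> roots r_1 = 8/5, r_2 = -3/5.
Take r = r_1 = 8/5. Let y(x) = x^r sum_{n>=0} a_n x^n with a_0 = 1.
Substitute y = x^r sum a_n x^n and match x^{r+n}. The recurrence is
  D(n) a_n + 4 a_{n-1} + 2 a_{n-2} = 0,  where D(n) = (r+n)(r+n-1) + (0)(r+n) + (-24/25).
  a_n = [-4 a_{n-1} - 2 a_{n-2}] / D(n).
Since the indicial polynomial factors as (r - r_1)(r - r_2), D(n) = (r_1 + n - r_1)(r_1 + n - r_2) = n(n + 11/5).
Evaluating step by step (a_0 = 1):
  n = 1: D(1) = 1(1 + 11/5) = 16/5; numerator = -4(1) = -4; a_1 = (-4)/(16/5) = -5/4
  n = 2: D(2) = 2(2 + 11/5) = 42/5; numerator = -4(-5/4) - 2(1) = 3; a_2 = (3)/(42/5) = 5/14
  n = 3: D(3) = 3(3 + 11/5) = 78/5; numerator = -4(5/14) - 2(-5/4) = 15/14; a_3 = (15/14)/(78/5) = 25/364
  n = 4: D(4) = 4(4 + 11/5) = 124/5; numerator = -4(25/364) - 2(5/14) = -90/91; a_4 = (-90/91)/(124/5) = -225/5642

r = 8/5; a_0 = 1; a_1 = -5/4; a_2 = 5/14; a_3 = 25/364; a_4 = -225/5642


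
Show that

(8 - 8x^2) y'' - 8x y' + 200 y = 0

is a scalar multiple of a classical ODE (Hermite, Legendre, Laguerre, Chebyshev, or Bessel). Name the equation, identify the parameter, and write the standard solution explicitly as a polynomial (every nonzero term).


All three coefficients share the factor 8; dividing through by 8 gives  (1 - x^2) y'' - x y' + 25 y = 0.
This matches the Chebyshev equation (1 - x^2) y'' - x y' + n^2 y = 0 (note the -x y' term, not -2x y') with n^2 = 25, so n = 5; the polynomial solution is T_5(x).
With y = sum_k a_k x^k, matching x^k gives (k+2)(k+1) a_{k+2} = (k^2 - n^2) a_k = (k - 5)(k + 5) a_k. The right side vanishes at k = 5, so the series with the parity of 5 terminates at degree 5.
Standard normalization: leading coefficient of T_n is 2^(n-1), so a_5 = 2^4 = 16. Work downward with a_k = (k+1)(k+2) a_{k+2} / ((k - 5)(k + 5)):
  a_3 = (4)(5)(16) / ((3 - 5)(3 + 5)) = 320/(-16) = -20
  a_1 = (2)(3)(-20) / ((1 - 5)(1 + 5)) = -120/(-24) = 5
Hence T_5(x) = 16 x^5 - 20 x^3 + 5 x.

T_5(x); series = 16 x^5 - 20 x^3 + 5 x


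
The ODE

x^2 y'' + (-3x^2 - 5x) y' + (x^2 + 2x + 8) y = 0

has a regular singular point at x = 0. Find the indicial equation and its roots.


Divide by x^2 to reach normal form y'' + P_1(x) y' + P_2(x) y = 0 with P_1(x) = -3 - 5/x and P_2(x) = 1 + 2/x + 8/x^2.
x = 0 is a singular point because the y'-coefficient -3 - 5/x has a pole at x = 0 and the y-coefficient 1 + 2/x + 8/x^2 has a pole at x = 0.
It is a regular singular point because x P_1(x) = p(x) = -3x - 5 and x^2 P_2(x) = q(x) = x^2 + 2x + 8 are polynomials, hence analytic at x = 0.
p(0) = -5,  q(0) = 8.
Indicial equation: r(r-1) + p(0) r + q(0) = 0, i.e. r^2 + (p(0) - 1) r + q(0) = 0, i.e. r^2 - 6 r + 8 = 0.
Discriminant: (-6)^2 - 4(8) = 4, so r = (6 ± 2)/2.
Solving: r_1 = 4, r_2 = 2.

indicial: r^2 - 6 r + 8 = 0; roots r_1 = 4, r_2 = 2


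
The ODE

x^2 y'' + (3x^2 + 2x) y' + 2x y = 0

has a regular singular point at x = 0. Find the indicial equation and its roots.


Divide by x^2 to reach normal form y'' + P_1(x) y' + P_2(x) y = 0 with P_1(x) = 3 + 2/x and P_2(x) = 2/x.
x = 0 is a singular point because the y'-coefficient 3 + 2/x has a pole at x = 0 and the y-coefficient 2/x has a pole at x = 0.
It is a regular singular point because x P_1(x) = p(x) = 3x + 2 and x^2 P_2(x) = q(x) = 2x are polynomials, hence analytic at x = 0.
p(0) = 2,  q(0) = 0.
Indicial equation: r(r-1) + p(0) r + q(0) = 0, i.e. r^2 + (p(0) - 1) r + q(0) = 0, i.e. r^2 + 1 r = 0.
Discriminant: (1)^2 - 4(0) = 1, so r = (-1 ± 1)/2.
Solving: r_1 = 0, r_2 = -1.

indicial: r^2 + 1 r = 0; roots r_1 = 0, r_2 = -1


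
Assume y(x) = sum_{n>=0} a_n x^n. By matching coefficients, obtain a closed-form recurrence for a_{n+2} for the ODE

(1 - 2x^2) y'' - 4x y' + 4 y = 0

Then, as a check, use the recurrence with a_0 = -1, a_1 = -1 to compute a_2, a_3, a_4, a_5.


Substitute y = sum_n a_n x^n.
(1 - 2 x^2) y'' contributes (n+2)(n+1) a_{n+2} - 2 n(n-1) a_n at x^n.
-4 x y'(x) contributes -4 n a_n at x^n.
4 y(x) contributes 4 a_n at x^n.
Matching x^n: (n+2)(n+1) a_{n+2} + (-2 n(n-1) - 4 n + 4) a_n = 0.
Thus a_{n+2} = (2 n(n-1) + 4 n - 4) / ((n+1)(n+2)) * a_n.

Check with a_0 = -1, a_1 = -1 (apply the recurrence for n = 0, 1, 2, 3): a_0 = -1, a_1 = -1, a_2 = 2, a_3 = 0, a_4 = 4/3, a_5 = 0.

a_(n+2) = (2 n(n-1) + 4 n - 4) / ((n+1)(n+2)) * a_n; check: a_0 = -1, a_1 = -1, a_2 = 2, a_3 = 0, a_4 = 4/3, a_5 = 0


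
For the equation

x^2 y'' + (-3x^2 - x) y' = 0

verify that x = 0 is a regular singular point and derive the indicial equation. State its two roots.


Divide by x^2 to reach normal form y'' + P_1(x) y' + P_2(x) y = 0 with P_1(x) = -3 - 1/x and P_2(x) = 0.
x = 0 is a singular point because the y'-coefficient -3 - 1/x has a pole at x = 0.
It is a regular singular point because x P_1(x) = p(x) = -3x - 1 and x^2 P_2(x) = q(x) = 0 are polynomials, hence analytic at x = 0.
p(0) = -1,  q(0) = 0.
Indicial equation: r(r-1) + p(0) r + q(0) = 0, i.e. r^2 + (p(0) - 1) r + q(0) = 0, i.e. r^2 - 2 r = 0.
Discriminant: (-2)^2 - 4(0) = 4, so r = (2 ± 2)/2.
Solving: r_1 = 2, r_2 = 0.

indicial: r^2 - 2 r = 0; roots r_1 = 2, r_2 = 0


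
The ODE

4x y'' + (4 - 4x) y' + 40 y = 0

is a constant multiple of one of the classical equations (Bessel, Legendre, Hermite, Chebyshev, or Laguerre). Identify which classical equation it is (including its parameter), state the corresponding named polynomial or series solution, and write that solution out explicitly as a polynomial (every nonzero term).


All three coefficients share the factor 4; dividing through by 4 gives  x y'' + (1 - x) y' + 10 y = 0.
This matches the Laguerre equation x y'' + (1 - x) y' + n y = 0 with n = 10; the polynomial solution is L_10(x).
With y = sum_k a_k x^k, matching x^k gives (k+1)k a_{k+1} + (k+1) a_{k+1} - k a_k + n a_k = 0, i.e. (k+1)^2 a_{k+1} = (k - n) a_k = (k - 10) a_k. The right side vanishes at k = 10, so the series terminates at degree 10.
Standard normalization L_n(0) = 1 gives a_0 = 1. Work upward with a_{k+1} = (k - 10) a_k / (k+1)^2:
  a_1 = (0 - 10)(1) / 1^2 = -10/1 = -10
  a_2 = (1 - 10)(-10) / 2^2 = 90/4 = 45/2
  a_3 = (2 - 10)(45/2) / 3^2 = -180/9 = -20
  a_4 = (3 - 10)(-20) / 4^2 = 140/16 = 35/4
  a_5 = (4 - 10)(35/4) / 5^2 = (-105/2)/25 = -21/10
  a_6 = (5 - 10)(-21/10) / 6^2 = (21/2)/36 = 7/24
  a_7 = (6 - 10)(7/24) / 7^2 = (-7/6)/49 = -1/42
  a_8 = (7 - 10)(-1/42) / 8^2 = (1/14)/64 = 1/896
  a_9 = (8 - 10)(1/896) / 9^2 = (-1/448)/81 = -1/36288
  a_10 = (9 - 10)(-1/36288) / 10^2 = (1/36288)/100 = 1/3628800
Hence L_10(x) = x^10/3628800 - x^9/36288 + x^8/896 - x^7/42 + 7 x^6/24 - 21 x^5/10 + 35 x^4/4 - 20 x^3 + 45 x^2/2 - 10 x + 1.

L_10(x); series = x^10/3628800 - x^9/36288 + x^8/896 - x^7/42 + 7 x^6/24 - 21 x^5/10 + 35 x^4/4 - 20 x^3 + 45 x^2/2 - 10 x + 1


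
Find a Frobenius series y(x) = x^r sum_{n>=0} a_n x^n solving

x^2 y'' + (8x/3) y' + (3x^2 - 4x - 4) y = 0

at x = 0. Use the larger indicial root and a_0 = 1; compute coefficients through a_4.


Write in Frobenius form y'' + (p(x)/x) y' + (q(x)/x^2) y = 0:
  p(x) = 8/3,  q(x) = 3x^2 - 4x - 4.
Indicial equation: r(r-1) + (8/3) r + (-4) = 0 -> roots r_1 = 4/3, r_2 = -3.
Take r = r_1 = 4/3. Let y(x) = x^r sum_{n>=0} a_n x^n with a_0 = 1.
Substitute y = x^r sum a_n x^n and match x^{r+n}. The recurrence is
  D(n) a_n - 4 a_{n-1} + 3 a_{n-2} = 0,  where D(n) = (r+n)(r+n-1) + (8/3)(r+n) + (-4).
  a_n = [4 a_{n-1} - 3 a_{n-2}] / D(n).
Since the indicial polynomial factors as (r - r_1)(r - r_2), D(n) = (r_1 + n - r_1)(r_1 + n - r_2) = n(n + 13/3).
Evaluating step by step (a_0 = 1):
  n = 1: D(1) = 1(1 + 13/3) = 16/3; numerator = 4(1) = 4; a_1 = (4)/(16/3) = 3/4
  n = 2: D(2) = 2(2 + 13/3) = 38/3; numerator = 4(3/4) - 3(1) = 0; a_2 = (0)/(38/3) = 0
  n = 3: D(3) = 3(3 + 13/3) = 22; numerator = 4(0) - 3(3/4) = -9/4; a_3 = (-9/4)/(22) = -9/88
  n = 4: D(4) = 4(4 + 13/3) = 100/3; numerator = 4(-9/88) - 3(0) = -9/22; a_4 = (-9/22)/(100/3) = -27/2200

r = 4/3; a_0 = 1; a_1 = 3/4; a_2 = 0; a_3 = -9/88; a_4 = -27/2200


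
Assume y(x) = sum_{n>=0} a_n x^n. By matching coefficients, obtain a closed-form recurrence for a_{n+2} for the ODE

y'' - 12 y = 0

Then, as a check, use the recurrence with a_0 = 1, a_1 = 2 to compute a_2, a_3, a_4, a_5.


Substitute y = sum_n a_n x^n into y'' + (const) y = 0.
y''(x) = sum_{n>=0} (n+2)(n+1) a_{n+2} x^n.
The ODE becomes sum_n [(n+2)(n+1) a_{n+2} - 12 a_n] x^n = 0.
Setting each coefficient to zero gives the recurrence:
  (n+2)(n+1) a_{n+2} - 12 a_n = 0,
  a_{n+2} = 12 / ((n+1)(n+2)) a_n.

Check with a_0 = 1, a_1 = 2 (apply the recurrence for n = 0, 1, 2, 3): a_0 = 1, a_1 = 2, a_2 = 6, a_3 = 4, a_4 = 6, a_5 = 12/5.

a_{n+2} = 12/((n+1)(n+2)) * a_n; check: a_0 = 1, a_1 = 2, a_2 = 6, a_3 = 4, a_4 = 6, a_5 = 12/5


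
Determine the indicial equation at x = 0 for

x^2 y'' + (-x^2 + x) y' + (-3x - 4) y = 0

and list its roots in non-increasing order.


Divide by x^2 to reach normal form y'' + P_1(x) y' + P_2(x) y = 0 with P_1(x) = -1 + 1/x and P_2(x) = -3/x - 4/x^2.
x = 0 is a singular point because the y'-coefficient -1 + 1/x has a pole at x = 0 and the y-coefficient -3/x - 4/x^2 has a pole at x = 0.
It is a regular singular point because x P_1(x) = p(x) = 1 - x and x^2 P_2(x) = q(x) = -3x - 4 are polynomials, hence analytic at x = 0.
p(0) = 1,  q(0) = -4.
Indicial equation: r(r-1) + p(0) r + q(0) = 0, i.e. r^2 + (p(0) - 1) r + q(0) = 0, i.e. r^2 - 4 = 0.
Discriminant: (0)^2 - 4(-4) = 16, so r = (0 ± 4)/2.
Solving: r_1 = 2, r_2 = -2.

indicial: r^2 - 4 = 0; roots r_1 = 2, r_2 = -2


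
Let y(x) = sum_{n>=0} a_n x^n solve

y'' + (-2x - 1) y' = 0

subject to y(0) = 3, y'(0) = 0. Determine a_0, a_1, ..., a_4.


Ansatz: y(x) = sum_{n>=0} a_n x^n, so y'(x) = sum_{n>=1} n a_n x^(n-1) and y''(x) = sum_{n>=2} n(n-1) a_n x^(n-2).
Substitute into P(x) y'' + Q(x) y' + R(x) y = 0 with P(x) = 1, Q(x) = -2x - 1, R(x) = 0, and match powers of x.
Initial conditions: a_0 = 3, a_1 = 0.
Setting the coefficient of each power of x to zero and solving order by order (substituting the coefficients already found):
  x^0: 2 a_2 - a_1 = 0  ->  2 a_2 = a_1 = 0  ->  a_2 = 0
  x^1: 6 a_3 - 2 a_2 - 2 a_1 = 0  ->  6 a_3 = 2 a_2 + 2 a_1 = 0  ->  a_3 = 0
  x^2: 12 a_4 - 3 a_3 - 4 a_2 = 0  ->  12 a_4 = 3 a_3 + 4 a_2 = 0  ->  a_4 = 0
Truncated series: y(x) = 3 + O(x^5).

a_0 = 3; a_1 = 0; a_2 = 0; a_3 = 0; a_4 = 0


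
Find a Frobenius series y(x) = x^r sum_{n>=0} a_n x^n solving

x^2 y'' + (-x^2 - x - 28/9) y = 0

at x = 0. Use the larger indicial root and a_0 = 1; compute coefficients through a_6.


Write in Frobenius form y'' + (p(x)/x) y' + (q(x)/x^2) y = 0:
  p(x) = 0,  q(x) = -x^2 - x - 28/9.
Indicial equation: r(r-1) + (0) r + (-28/9) = 0 -> roots r_1 = 7/3, r_2 = -4/3.
Take r = r_1 = 7/3. Let y(x) = x^r sum_{n>=0} a_n x^n with a_0 = 1.
Substitute y = x^r sum a_n x^n and match x^{r+n}. The recurrence is
  D(n) a_n - 1 a_{n-1} - 1 a_{n-2} = 0,  where D(n) = (r+n)(r+n-1) + (0)(r+n) + (-28/9).
  a_n = [1 a_{n-1} + 1 a_{n-2}] / D(n).
Since the indicial polynomial factors as (r - r_1)(r - r_2), D(n) = (r_1 + n - r_1)(r_1 + n - r_2) = n(n + 11/3).
Evaluating step by step (a_0 = 1):
  n = 1: D(1) = 1(1 + 11/3) = 14/3; numerator = 1(1) = 1; a_1 = (1)/(14/3) = 3/14
  n = 2: D(2) = 2(2 + 11/3) = 34/3; numerator = 1(3/14) + 1(1) = 17/14; a_2 = (17/14)/(34/3) = 3/28
  n = 3: D(3) = 3(3 + 11/3) = 20; numerator = 1(3/28) + 1(3/14) = 9/28; a_3 = (9/28)/(20) = 9/560
  n = 4: D(4) = 4(4 + 11/3) = 92/3; numerator = 1(9/560) + 1(3/28) = 69/560; a_4 = (69/560)/(92/3) = 9/2240
  n = 5: D(5) = 5(5 + 11/3) = 130/3; numerator = 1(9/2240) + 1(9/560) = 9/448; a_5 = (9/448)/(130/3) = 27/58240
  n = 6: D(6) = 6(6 + 11/3) = 58; numerator = 1(27/58240) + 1(9/2240) = 261/58240; a_6 = (261/58240)/(58) = 9/116480

r = 7/3; a_0 = 1; a_1 = 3/14; a_2 = 3/28; a_3 = 9/560; a_4 = 9/2240; a_5 = 27/58240; a_6 = 9/116480
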